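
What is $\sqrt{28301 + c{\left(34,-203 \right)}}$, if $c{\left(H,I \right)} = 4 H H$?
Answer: $5 \sqrt{1317} \approx 181.45$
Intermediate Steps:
$c{\left(H,I \right)} = 4 H^{2}$
$\sqrt{28301 + c{\left(34,-203 \right)}} = \sqrt{28301 + 4 \cdot 34^{2}} = \sqrt{28301 + 4 \cdot 1156} = \sqrt{28301 + 4624} = \sqrt{32925} = 5 \sqrt{1317}$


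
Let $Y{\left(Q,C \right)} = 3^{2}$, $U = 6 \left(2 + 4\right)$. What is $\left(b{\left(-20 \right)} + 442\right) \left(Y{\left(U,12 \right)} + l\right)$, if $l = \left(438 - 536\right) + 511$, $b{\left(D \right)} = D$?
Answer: $178084$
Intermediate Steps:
$U = 36$ ($U = 6 \cdot 6 = 36$)
$Y{\left(Q,C \right)} = 9$
$l = 413$ ($l = -98 + 511 = 413$)
$\left(b{\left(-20 \right)} + 442\right) \left(Y{\left(U,12 \right)} + l\right) = \left(-20 + 442\right) \left(9 + 413\right) = 422 \cdot 422 = 178084$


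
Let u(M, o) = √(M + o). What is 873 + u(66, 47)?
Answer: 873 + √113 ≈ 883.63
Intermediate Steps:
873 + u(66, 47) = 873 + √(66 + 47) = 873 + √113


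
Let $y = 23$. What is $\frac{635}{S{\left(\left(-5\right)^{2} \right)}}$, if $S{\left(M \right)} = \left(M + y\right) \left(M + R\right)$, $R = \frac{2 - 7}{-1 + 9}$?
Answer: $\frac{127}{234} \approx 0.54274$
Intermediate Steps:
$R = - \frac{5}{8} \approx -0.625$
$S{\left(M \right)} = \left(23 + M\right) \left(- \frac{5}{8} + M\right)$ ($S{\left(M \right)} = \left(M + 23\right) \left(M - \frac{5}{8}\right) = \left(23 + M\right) \left(- \frac{5}{8} + M\right)$)
$\frac{635}{S{\left(\left(-5\right)^{2} \right)}} = \frac{635}{- \frac{115}{8} + \left(\left(-5\right)^{2}\right)^{2} + \frac{179 \left(-5\right)^{2}}{8}} = \frac{635}{- \frac{115}{8} + 25^{2} + \frac{179}{8} \cdot 25} = \frac{635}{- \frac{115}{8} + 625 + \frac{4475}{8}} = \frac{635}{1170} = 635 \cdot \frac{1}{1170} = \frac{127}{234}$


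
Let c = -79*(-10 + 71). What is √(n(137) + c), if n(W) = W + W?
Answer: 3*I*√505 ≈ 67.417*I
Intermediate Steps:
n(W) = 2*W
c = -4819 (c = -79*61 = -4819)
√(n(137) + c) = √(2*137 - 4819) = √(274 - 4819) = √(-4545) = 3*I*√505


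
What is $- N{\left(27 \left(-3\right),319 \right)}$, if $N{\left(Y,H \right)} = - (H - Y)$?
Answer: $400$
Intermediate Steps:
$N{\left(Y,H \right)} = Y - H$
$- N{\left(27 \left(-3\right),319 \right)} = - (27 \left(-3\right) - 319) = - (-81 - 319) = \left(-1\right) \left(-400\right) = 400$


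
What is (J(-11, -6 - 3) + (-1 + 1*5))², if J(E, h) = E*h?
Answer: 10609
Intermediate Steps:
(J(-11, -6 - 3) + (-1 + 1*5))² = (-11*(-6 - 3) + (-1 + 1*5))² = (-11*(-9) + (-1 + 5))² = (99 + 4)² = 103² = 10609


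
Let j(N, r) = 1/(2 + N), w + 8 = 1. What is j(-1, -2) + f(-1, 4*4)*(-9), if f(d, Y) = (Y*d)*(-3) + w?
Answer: -368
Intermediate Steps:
w = -7 (w = -8 + 1 = -7)
f(d, Y) = -7 - 3*Y*d (f(d, Y) = (Y*d)*(-3) - 7 = -3*Y*d - 7 = -7 - 3*Y*d)
j(-1, -2) + f(-1, 4*4)*(-9) = 1/(2 - 1) + (-7 - 3*4*4*(-1))*(-9) = 1/1 + (-7 - 3*16*(-1))*(-9) = 1 + (-7 + 48)*(-9) = 1 + 41*(-9) = 1 - 369 = -368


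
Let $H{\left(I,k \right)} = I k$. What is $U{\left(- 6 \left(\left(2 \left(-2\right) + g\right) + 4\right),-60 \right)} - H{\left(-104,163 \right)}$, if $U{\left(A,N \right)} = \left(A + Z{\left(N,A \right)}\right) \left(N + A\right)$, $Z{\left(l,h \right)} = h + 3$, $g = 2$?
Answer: $18464$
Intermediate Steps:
$Z{\left(l,h \right)} = 3 + h$
$U{\left(A,N \right)} = \left(3 + 2 A\right) \left(A + N\right)$ ($U{\left(A,N \right)} = \left(A + \left(3 + A\right)\right) \left(N + A\right) = \left(3 + 2 A\right) \left(A + N\right)$)
$U{\left(- 6 \left(\left(2 \left(-2\right) + g\right) + 4\right),-60 \right)} - H{\left(-104,163 \right)} = \left(\left(- 6 \left(\left(2 \left(-2\right) + 2\right) + 4\right)\right)^{2} + - 6 \left(\left(2 \left(-2\right) + 2\right) + 4\right) \left(-60\right) + - 6 \left(\left(2 \left(-2\right) + 2\right) + 4\right) \left(3 - 6 \left(\left(2 \left(-2\right) + 2\right) + 4\right)\right) - 60 \left(3 - 6 \left(\left(2 \left(-2\right) + 2\right) + 4\right)\right)\right) - \left(-104\right) 163 = \left(\left(- 6 \left(\left(-4 + 2\right) + 4\right)\right)^{2} + - 6 \left(\left(-4 + 2\right) + 4\right) \left(-60\right) + - 6 \left(\left(-4 + 2\right) + 4\right) \left(3 - 6 \left(\left(-4 + 2\right) + 4\right)\right) - 60 \left(3 - 6 \left(\left(-4 + 2\right) + 4\right)\right)\right) - -16952 = \left(\left(- 6 \left(-2 + 4\right)\right)^{2} + - 6 \left(-2 + 4\right) \left(-60\right) + - 6 \left(-2 + 4\right) \left(3 - 6 \left(-2 + 4\right)\right) - 60 \left(3 - 6 \left(-2 + 4\right)\right)\right) + 16952 = \left(\left(\left(-6\right) 2\right)^{2} + \left(-6\right) 2 \left(-60\right) + \left(-6\right) 2 \left(3 - 12\right) - 60 \left(3 - 12\right)\right) + 16952 = \left(\left(-12\right)^{2} - -720 - 12 \left(3 - 12\right) - 60 \left(3 - 12\right)\right) + 16952 = \left(144 + 720 - -108 - -540\right) + 16952 = \left(144 + 720 + 108 + 540\right) + 16952 = 1512 + 16952 = 18464$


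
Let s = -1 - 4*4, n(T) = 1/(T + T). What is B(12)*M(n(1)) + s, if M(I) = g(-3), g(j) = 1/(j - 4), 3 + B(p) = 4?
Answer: -120/7 ≈ -17.143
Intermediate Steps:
n(T) = 1/(2*T)
B(p) = 1 (B(p) = -3 + 4 = 1)
g(j) = 1/(-4 + j)
s = -17 (s = -1 - 16 = -17)
M(I) = -1/7 (M(I) = 1/(-4 - 3) = 1/(-7) = -1/7)
B(12)*M(n(1)) + s = 1*(-1/7) - 17 = -1/7 - 17 = -120/7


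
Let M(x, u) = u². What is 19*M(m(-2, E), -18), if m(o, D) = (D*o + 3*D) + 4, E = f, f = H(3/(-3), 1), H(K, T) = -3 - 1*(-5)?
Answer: 6156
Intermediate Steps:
H(K, T) = 2 (H(K, T) = -3 + 5 = 2)
f = 2
E = 2
m(o, D) = 4 + 3*D + D*o (m(o, D) = (3*D + D*o) + 4 = 4 + 3*D + D*o)
19*M(m(-2, E), -18) = 19*(-18)² = 19*324 = 6156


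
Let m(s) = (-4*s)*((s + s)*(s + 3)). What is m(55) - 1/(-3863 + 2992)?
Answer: -1222535599/871 ≈ -1.4036e+6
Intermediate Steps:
m(s) = -8*s**2*(3 + s) (m(s) = (-4*s)*((2*s)*(3 + s)) = (-4*s)*(2*s*(3 + s)) = -8*s**2*(3 + s))
m(55) - 1/(-3863 + 2992) = 8*55**2*(-3 - 1*55) - 1/(-3863 + 2992) = 8*3025*(-3 - 55) - 1/(-871) = 8*3025*(-58) - 1*(-1/871) = -1403600 + 1/871 = -1222535599/871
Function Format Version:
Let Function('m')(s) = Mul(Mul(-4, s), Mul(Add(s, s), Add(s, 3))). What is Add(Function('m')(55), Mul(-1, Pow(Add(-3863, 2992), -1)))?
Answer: Rational(-1222535599, 871) ≈ -1.4036e+6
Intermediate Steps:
Function('m')(s) = Mul(-8, Pow(s, 2), Add(3, s)) (Function('m')(s) = Mul(Mul(-4, s), Mul(Mul(2, s), Add(3, s))) = Mul(Mul(-4, s), Mul(2, s, Add(3, s))) = Mul(-8, Pow(s, 2), Add(3, s)))
Add(Function('m')(55), Mul(-1, Pow(Add(-3863, 2992), -1))) = Add(Mul(8, Pow(55, 2), Add(-3, Mul(-1, 55))), Mul(-1, Pow(Add(-3863, 2992), -1))) = Add(Mul(8, 3025, Add(-3, -55)), Mul(-1, Pow(-871, -1))) = Add(Mul(8, 3025, -58), Mul(-1, Rational(-1, 871))) = Add(-1403600, Rational(1, 871)) = Rational(-1222535599, 871)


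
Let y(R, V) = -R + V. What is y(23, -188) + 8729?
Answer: 8518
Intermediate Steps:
y(R, V) = V - R
y(23, -188) + 8729 = (-188 - 1*23) + 8729 = (-188 - 23) + 8729 = -211 + 8729 = 8518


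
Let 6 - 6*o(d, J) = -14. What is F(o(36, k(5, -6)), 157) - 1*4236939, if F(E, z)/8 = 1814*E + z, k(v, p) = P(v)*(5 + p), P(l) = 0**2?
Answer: -12561929/3 ≈ -4.1873e+6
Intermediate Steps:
P(l) = 0
k(v, p) = 0 (k(v, p) = 0*(5 + p) = 0)
o(d, J) = 10/3 (o(d, J) = 1 - 1/6*(-14) = 1 + 7/3 = 10/3)
F(E, z) = 8*z + 14512*E (F(E, z) = 8*(1814*E + z) = 8*(z + 1814*E) = 8*z + 14512*E)
F(o(36, k(5, -6)), 157) - 1*4236939 = (8*157 + 14512*(10/3)) - 1*4236939 = (1256 + 145120/3) - 4236939 = 148888/3 - 4236939 = -12561929/3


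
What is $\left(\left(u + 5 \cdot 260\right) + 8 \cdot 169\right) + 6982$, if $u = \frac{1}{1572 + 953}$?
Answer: $\frac{24325851}{2525} \approx 9634.0$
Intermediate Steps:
$u = \frac{1}{2525} \approx 0.00039604$
$\left(\left(u + 5 \cdot 260\right) + 8 \cdot 169\right) + 6982 = \left(\left(\frac{1}{2525} + 5 \cdot 260\right) + 8 \cdot 169\right) + 6982 = \left(\left(\frac{1}{2525} + 1300\right) + 1352\right) + 6982 = \left(\frac{3282501}{2525} + 1352\right) + 6982 = \frac{6696301}{2525} + 6982 = \frac{24325851}{2525}$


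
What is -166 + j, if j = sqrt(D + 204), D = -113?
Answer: -166 + sqrt(91) ≈ -156.46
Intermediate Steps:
j = sqrt(91) (j = sqrt(-113 + 204) = sqrt(91) ≈ 9.5394)
-166 + j = -166 + sqrt(91)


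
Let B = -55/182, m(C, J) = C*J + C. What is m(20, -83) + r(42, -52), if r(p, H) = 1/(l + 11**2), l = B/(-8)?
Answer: -289017384/176231 ≈ -1640.0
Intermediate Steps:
m(C, J) = C + C*J
B = -55/182 (B = -55*1/182 = -55/182 ≈ -0.30220)
l = 55/1456 (l = -55/182/(-8) = -55/182*(-1/8) = 55/1456 ≈ 0.037775)
r(p, H) = 1456/176231 (r(p, H) = 1/(55/1456 + 11**2) = 1/(55/1456 + 121) = 1/(176231/1456) = 1456/176231)
m(20, -83) + r(42, -52) = 20*(1 - 83) + 1456/176231 = 20*(-82) + 1456/176231 = -1640 + 1456/176231 = -289017384/176231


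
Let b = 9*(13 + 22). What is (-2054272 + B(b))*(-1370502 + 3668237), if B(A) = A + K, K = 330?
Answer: -4718690634845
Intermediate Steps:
b = 315 (b = 9*35 = 315)
B(A) = 330 + A (B(A) = A + 330 = 330 + A)
(-2054272 + B(b))*(-1370502 + 3668237) = (-2054272 + (330 + 315))*(-1370502 + 3668237) = (-2054272 + 645)*2297735 = -2053627*2297735 = -4718690634845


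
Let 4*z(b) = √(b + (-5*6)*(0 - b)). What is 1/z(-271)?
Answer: -4*I*√8401/8401 ≈ -0.043641*I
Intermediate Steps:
z(b) = √31*√b/4 (z(b) = √(b + (-5*6)*(0 - b))/4 = √(b - (-30)*b)/4 = √(b + 30*b)/4 = √(31*b)/4 = (√31*√b)/4 = √31*√b/4)
1/z(-271) = 1/(√31*√(-271)/4) = 1/(√31*(I*√271)/4) = 1/(I*√8401/4) = -4*I*√8401/8401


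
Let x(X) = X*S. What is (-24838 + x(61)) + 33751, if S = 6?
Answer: 9279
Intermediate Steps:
x(X) = 6*X (x(X) = X*6 = 6*X)
(-24838 + x(61)) + 33751 = (-24838 + 6*61) + 33751 = (-24838 + 366) + 33751 = -24472 + 33751 = 9279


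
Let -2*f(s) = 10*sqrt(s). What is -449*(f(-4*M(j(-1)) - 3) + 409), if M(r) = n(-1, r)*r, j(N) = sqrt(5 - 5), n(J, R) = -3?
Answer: -183641 + 2245*I*sqrt(3) ≈ -1.8364e+5 + 3888.5*I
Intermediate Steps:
j(N) = 0 (j(N) = sqrt(0) = 0)
M(r) = -3*r
f(s) = -5*sqrt(s)
-449*(f(-4*M(j(-1)) - 3) + 409) = -449*(-5*sqrt(-(-12)*0 - 3) + 409) = -449*(-5*sqrt(-4*0 - 3) + 409) = -449*(-5*sqrt(0 - 3) + 409) = -449*(-5*I*sqrt(3) + 409) = -449*(409 - 5*I*sqrt(3)) = -183641 + 2245*I*sqrt(3)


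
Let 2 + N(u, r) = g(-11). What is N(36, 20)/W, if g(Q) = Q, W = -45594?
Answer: 13/45594 ≈ 0.00028513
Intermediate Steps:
N(u, r) = -13 (N(u, r) = -2 - 11 = -13)
N(36, 20)/W = -13/(-45594) = -13*(-1/45594) = 13/45594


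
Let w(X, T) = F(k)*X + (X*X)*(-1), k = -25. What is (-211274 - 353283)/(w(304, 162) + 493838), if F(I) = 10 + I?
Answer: -564557/396862 ≈ -1.4226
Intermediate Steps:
w(X, T) = -X² - 15*X (w(X, T) = (10 - 25)*X + (X*X)*(-1) = -15*X + X²*(-1) = -15*X - X² = -X² - 15*X)
(-211274 - 353283)/(w(304, 162) + 493838) = (-211274 - 353283)/(-1*304*(15 + 304) + 493838) = -564557/(-1*304*319 + 493838) = -564557/(-96976 + 493838) = -564557/396862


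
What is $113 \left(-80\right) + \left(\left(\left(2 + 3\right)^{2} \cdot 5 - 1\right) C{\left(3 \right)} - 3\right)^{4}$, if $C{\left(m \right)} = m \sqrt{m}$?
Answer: $172373592353 - 1853278704 \sqrt{3} \approx 1.6916 \cdot 10^{11}$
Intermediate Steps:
$C{\left(m \right)} = m^{\frac{3}{2}}$
$113 \left(-80\right) + \left(\left(\left(2 + 3\right)^{2} \cdot 5 - 1\right) C{\left(3 \right)} - 3\right)^{4} = 113 \left(-80\right) + \left(\left(\left(2 + 3\right)^{2} \cdot 5 - 1\right) 3^{\frac{3}{2}} - 3\right)^{4} = -9040 + \left(\left(5^{2} \cdot 5 - 1\right) 3 \sqrt{3} - 3\right)^{4} = -9040 + \left(\left(25 \cdot 5 - 1\right) 3 \sqrt{3} - 3\right)^{4} = -9040 + \left(\left(125 - 1\right) 3 \sqrt{3} - 3\right)^{4} = -9040 + \left(124 \cdot 3 \sqrt{3} - 3\right)^{4} = -9040 + \left(372 \sqrt{3} - 3\right)^{4} = -9040 + \left(-3 + 372 \sqrt{3}\right)^{4}$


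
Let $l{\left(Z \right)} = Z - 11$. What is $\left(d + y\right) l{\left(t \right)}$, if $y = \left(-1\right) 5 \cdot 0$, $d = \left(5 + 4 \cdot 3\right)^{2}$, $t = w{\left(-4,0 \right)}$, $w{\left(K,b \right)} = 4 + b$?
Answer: $-2023$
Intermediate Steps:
$t = 4$ ($t = 4 + 0 = 4$)
$d = 289$ ($d = \left(5 + 12\right)^{2} = 17^{2} = 289$)
$l{\left(Z \right)} = -11 + Z$
$y = 0$ ($y = \left(-5\right) 0 = 0$)
$\left(d + y\right) l{\left(t \right)} = \left(289 + 0\right) \left(-11 + 4\right) = 289 \left(-7\right) = -2023$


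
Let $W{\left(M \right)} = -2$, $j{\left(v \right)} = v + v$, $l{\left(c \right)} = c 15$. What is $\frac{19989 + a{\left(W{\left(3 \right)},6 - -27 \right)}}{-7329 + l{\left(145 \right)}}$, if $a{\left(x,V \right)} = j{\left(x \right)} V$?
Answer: $- \frac{6619}{1718} \approx -3.8527$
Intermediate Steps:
$l{\left(c \right)} = 15 c$
$j{\left(v \right)} = 2 v$
$a{\left(x,V \right)} = 2 V x$ ($a{\left(x,V \right)} = 2 x V = 2 V x$)
$\frac{19989 + a{\left(W{\left(3 \right)},6 - -27 \right)}}{-7329 + l{\left(145 \right)}} = \frac{19989 + 2 \left(6 - -27\right) \left(-2\right)}{-7329 + 15 \cdot 145} = \frac{19989 + 2 \left(6 + 27\right) \left(-2\right)}{-7329 + 2175} = \frac{19989 + 2 \cdot 33 \left(-2\right)}{-5154} = \left(19989 - 132\right) \left(- \frac{1}{5154}\right) = 19857 \left(- \frac{1}{5154}\right) = - \frac{6619}{1718}$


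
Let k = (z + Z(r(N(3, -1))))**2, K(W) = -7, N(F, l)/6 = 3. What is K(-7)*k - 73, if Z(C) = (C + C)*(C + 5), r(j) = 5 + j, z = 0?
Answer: -11612681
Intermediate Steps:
N(F, l) = 18 (N(F, l) = 6*3 = 18)
Z(C) = 2*C*(5 + C) (Z(C) = (2*C)*(5 + C) = 2*C*(5 + C))
k = 1658944 (k = (0 + 2*(5 + 18)*(5 + (5 + 18)))**2 = (0 + 2*23*(5 + 23))**2 = (0 + 2*23*28)**2 = (0 + 1288)**2 = 1288**2 = 1658944)
K(-7)*k - 73 = -7*1658944 - 73 = -11612608 - 73 = -11612681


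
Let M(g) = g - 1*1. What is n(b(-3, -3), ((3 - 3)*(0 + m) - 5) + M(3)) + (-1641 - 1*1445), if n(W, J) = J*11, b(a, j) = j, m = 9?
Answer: -3119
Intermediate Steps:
M(g) = -1 + g (M(g) = g - 1 = -1 + g)
n(W, J) = 11*J
n(b(-3, -3), ((3 - 3)*(0 + m) - 5) + M(3)) + (-1641 - 1*1445) = 11*(((3 - 3)*(0 + 9) - 5) + (-1 + 3)) + (-1641 - 1*1445) = 11*((0*9 - 5) + 2) + (-1641 - 1445) = 11*((0 - 5) + 2) - 3086 = 11*(-5 + 2) - 3086 = 11*(-3) - 3086 = -33 - 3086 = -3119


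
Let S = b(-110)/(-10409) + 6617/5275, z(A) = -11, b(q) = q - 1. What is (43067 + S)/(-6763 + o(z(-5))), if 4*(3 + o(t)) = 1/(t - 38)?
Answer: -66213551255684/10402119167725 ≈ -6.3654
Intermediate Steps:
b(q) = -1 + q
S = 69461878/54907475 (S = (-1 - 110)/(-10409) + 6617/5275 = -111*(-1/10409) + 6617*(1/5275) = 111/10409 + 6617/5275 = 69461878/54907475 ≈ 1.2651)
o(t) = -3 + 1/(4*(-38 + t)) (o(t) = -3 + 1/(4*(t - 38)) = -3 + 1/(4*(-38 + t)))
(43067 + S)/(-6763 + o(z(-5))) = (43067 + 69461878/54907475)/(-6763 + (457 - 12*(-11))/(4*(-38 - 11))) = 2364769687703/(54907475*(-6763 + (1/4)*(457 + 132)/(-49))) = 2364769687703/(54907475*(-6763 + (1/4)*(-1/49)*589)) = 2364769687703/(54907475*(-6763 - 589/196)) = 2364769687703/(54907475*(-1326137/196)) = (2364769687703/54907475)*(-196/1326137) = -66213551255684/10402119167725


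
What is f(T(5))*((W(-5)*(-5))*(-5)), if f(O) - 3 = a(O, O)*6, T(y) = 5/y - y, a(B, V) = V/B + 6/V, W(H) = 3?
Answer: 0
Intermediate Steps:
a(B, V) = 6/V + V/B
T(y) = -y + 5/y
f(O) = 9 + 36/O (f(O) = 3 + (6/O + O/O)*6 = 3 + (6/O + 1)*6 = 3 + (1 + 6/O)*6 = 3 + (6 + 36/O) = 9 + 36/O)
f(T(5))*((W(-5)*(-5))*(-5)) = (9 + 36/(-1*5 + 5/5))*((3*(-5))*(-5)) = (9 + 36/(-5 + 5*(⅕)))*(-15*(-5)) = (9 + 36/(-5 + 1))*75 = (9 + 36/(-4))*75 = (9 + 36*(-¼))*75 = (9 - 9)*75 = 0*75 = 0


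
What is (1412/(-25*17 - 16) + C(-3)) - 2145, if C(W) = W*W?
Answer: -943388/441 ≈ -2139.2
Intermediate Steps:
C(W) = W²
(1412/(-25*17 - 16) + C(-3)) - 2145 = (1412/(-25*17 - 16) + (-3)²) - 2145 = (1412/(-425 - 16) + 9) - 2145 = (1412/(-441) + 9) - 2145 = (1412*(-1/441) + 9) - 2145 = (-1412/441 + 9) - 2145 = 2557/441 - 2145 = -943388/441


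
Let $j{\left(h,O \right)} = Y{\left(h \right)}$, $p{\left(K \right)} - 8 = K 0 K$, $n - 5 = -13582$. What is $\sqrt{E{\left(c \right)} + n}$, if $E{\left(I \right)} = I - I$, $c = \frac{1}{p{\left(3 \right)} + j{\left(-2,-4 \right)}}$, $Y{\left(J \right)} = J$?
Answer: $i \sqrt{13577} \approx 116.52 i$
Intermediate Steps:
$n = -13577$ ($n = 5 - 13582 = -13577$)
$p{\left(K \right)} = 8$ ($p{\left(K \right)} = 8 + K 0 K = 8 + 0 K = 8 + 0 = 8$)
$j{\left(h,O \right)} = h$
$c = \frac{1}{6}$ ($c = \frac{1}{8 - 2} = \frac{1}{6} \approx 0.16667$)
$E{\left(I \right)} = 0$
$\sqrt{E{\left(c \right)} + n} = \sqrt{0 - 13577} = \sqrt{-13577} = i \sqrt{13577}$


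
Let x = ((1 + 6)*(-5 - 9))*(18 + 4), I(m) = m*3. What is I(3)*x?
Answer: -19404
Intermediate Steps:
I(m) = 3*m
x = -2156 (x = (7*(-14))*22 = -98*22 = -2156)
I(3)*x = (3*3)*(-2156) = 9*(-2156) = -19404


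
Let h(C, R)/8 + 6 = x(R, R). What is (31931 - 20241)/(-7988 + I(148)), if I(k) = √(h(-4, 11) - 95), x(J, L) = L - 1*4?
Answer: -93379720/63808231 - 11690*I*√87/63808231 ≈ -1.4634 - 0.0017088*I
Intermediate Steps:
x(J, L) = -4 + L (x(J, L) = L - 4 = -4 + L)
h(C, R) = -80 + 8*R (h(C, R) = -48 + 8*(-4 + R) = -48 + (-32 + 8*R) = -80 + 8*R)
I(k) = I*√87 (I(k) = √((-80 + 8*11) - 95) = √((-80 + 88) - 95) = √(8 - 95) = √(-87) = I*√87)
(31931 - 20241)/(-7988 + I(148)) = (31931 - 20241)/(-7988 + I*√87) = 11690/(-7988 + I*√87)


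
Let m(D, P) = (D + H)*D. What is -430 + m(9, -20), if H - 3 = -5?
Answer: -367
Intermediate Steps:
H = -2 (H = 3 - 5 = -2)
m(D, P) = D*(-2 + D) (m(D, P) = (D - 2)*D = (-2 + D)*D = D*(-2 + D))
-430 + m(9, -20) = -430 + 9*(-2 + 9) = -430 + 9*7 = -430 + 63 = -367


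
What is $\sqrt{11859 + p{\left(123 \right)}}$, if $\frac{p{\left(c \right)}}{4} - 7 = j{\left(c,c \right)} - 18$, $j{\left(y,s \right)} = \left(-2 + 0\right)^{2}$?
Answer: $\sqrt{11831} \approx 108.77$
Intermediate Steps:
$j{\left(y,s \right)} = 4$ ($j{\left(y,s \right)} = \left(-2\right)^{2} = 4$)
$p{\left(c \right)} = -28$ ($p{\left(c \right)} = 28 + 4 \left(4 - 18\right) = 28 + 4 \left(-14\right) = 28 - 56 = -28$)
$\sqrt{11859 + p{\left(123 \right)}} = \sqrt{11859 - 28} = \sqrt{11831}$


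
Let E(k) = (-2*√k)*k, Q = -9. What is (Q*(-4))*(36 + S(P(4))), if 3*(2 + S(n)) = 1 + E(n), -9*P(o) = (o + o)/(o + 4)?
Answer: 1236 + 8*I/9 ≈ 1236.0 + 0.88889*I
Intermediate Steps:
E(k) = -2*k^(3/2)
P(o) = -2*o/(9*(4 + o)) (P(o) = -(o + o)/(9*(o + 4)) = -2*o/(9*(4 + o)))
S(n) = -5/3 - 2*n^(3/2)/3 (S(n) = -2 + (1 - 2*n^(3/2))/3 = -2 + (⅓ - 2*n^(3/2)/3) = -5/3 - 2*n^(3/2)/3)
(Q*(-4))*(36 + S(P(4))) = (-9*(-4))*(36 + (-5/3 - 2*(-16*I*√2/(36 + 9*4)^(3/2))/3)) = 36*(36 + (-5/3 - 2*(-16*I*√2/(36 + 36)^(3/2))/3)) = 36*(36 + (-5/3 - 2*(-I/27)/3)) = 36*(36 + (-5/3 - (-2)*I/81)) = 36*(36 + (-5/3 + 2*I/81)) = 36*(103/3 + 2*I/81) = 1236 + 8*I/9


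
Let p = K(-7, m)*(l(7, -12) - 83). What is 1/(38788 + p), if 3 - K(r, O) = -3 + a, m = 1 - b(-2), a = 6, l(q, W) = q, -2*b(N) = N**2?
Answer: 1/38788 ≈ 2.5781e-5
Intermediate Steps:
b(N) = -N**2/2
m = 3 (m = 1 - (-1)*(-2)**2/2 = 1 - (-1)*4/2 = 1 - 1*(-2) = 1 + 2 = 3)
K(r, O) = 0 (K(r, O) = 3 - (-3 + 6) = 3 - 1*3 = 3 - 3 = 0)
p = 0 (p = 0*(7 - 83) = 0*(-76) = 0)
1/(38788 + p) = 1/(38788 + 0) = 1/38788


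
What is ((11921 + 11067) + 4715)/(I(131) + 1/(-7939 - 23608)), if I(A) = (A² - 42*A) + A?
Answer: 873946541/371939129 ≈ 2.3497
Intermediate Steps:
I(A) = A² - 41*A
((11921 + 11067) + 4715)/(I(131) + 1/(-7939 - 23608)) = ((11921 + 11067) + 4715)/(131*(-41 + 131) + 1/(-7939 - 23608)) = (22988 + 4715)/(131*90 + 1/(-31547)) = 27703/(11790 - 1/31547) = 27703/(371939129/31547) = 27703*(31547/371939129) = 873946541/371939129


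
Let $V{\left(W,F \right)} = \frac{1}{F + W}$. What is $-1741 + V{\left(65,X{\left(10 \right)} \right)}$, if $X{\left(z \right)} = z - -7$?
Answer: $- \frac{142761}{82} \approx -1741.0$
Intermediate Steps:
$X{\left(z \right)} = 7 + z$ ($X{\left(z \right)} = z + 7 = 7 + z$)
$-1741 + V{\left(65,X{\left(10 \right)} \right)} = -1741 + \frac{1}{\left(7 + 10\right) + 65} = -1741 + \frac{1}{17 + 65} = -1741 + \frac{1}{82} = - \frac{142761}{82}$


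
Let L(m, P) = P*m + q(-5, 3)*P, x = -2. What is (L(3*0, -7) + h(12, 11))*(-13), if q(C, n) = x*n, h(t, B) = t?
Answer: -702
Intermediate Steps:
q(C, n) = -2*n
L(m, P) = -6*P + P*m (L(m, P) = P*m + (-2*3)*P = P*m - 6*P = -6*P + P*m)
(L(3*0, -7) + h(12, 11))*(-13) = (-7*(-6 + 3*0) + 12)*(-13) = (-7*(-6 + 0) + 12)*(-13) = (-7*(-6) + 12)*(-13) = (42 + 12)*(-13) = 54*(-13) = -702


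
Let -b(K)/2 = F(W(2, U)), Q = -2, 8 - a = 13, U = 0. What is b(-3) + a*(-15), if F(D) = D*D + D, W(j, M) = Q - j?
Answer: 51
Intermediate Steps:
a = -5 (a = 8 - 1*13 = 8 - 13 = -5)
W(j, M) = -2 - j
F(D) = D + D² (F(D) = D² + D = D + D²)
b(K) = -24 (b(K) = -2*(-2 - 1*2)*(1 + (-2 - 1*2)) = -2*(-2 - 2)*(1 + (-2 - 2)) = -(-8)*(1 - 4) = -(-8)*(-3) = -2*12 = -24)
b(-3) + a*(-15) = -24 - 5*(-15) = -24 + 75 = 51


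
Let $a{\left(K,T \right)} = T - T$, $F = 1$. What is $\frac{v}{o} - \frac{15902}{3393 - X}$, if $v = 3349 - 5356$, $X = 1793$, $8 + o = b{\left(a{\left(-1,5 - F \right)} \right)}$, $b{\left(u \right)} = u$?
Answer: $\frac{192749}{800} \approx 240.94$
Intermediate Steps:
$a{\left(K,T \right)} = 0$
$o = -8$ ($o = -8 + 0 = -8$)
$v = -2007$
$\frac{v}{o} - \frac{15902}{3393 - X} = - \frac{2007}{-8} - \frac{15902}{3393 - 1793} = \left(-2007\right) \left(- \frac{1}{8}\right) - \frac{15902}{3393 - 1793} = \frac{2007}{8} - \frac{15902}{1600} = \frac{2007}{8} - \frac{7951}{800} = \frac{192749}{800}$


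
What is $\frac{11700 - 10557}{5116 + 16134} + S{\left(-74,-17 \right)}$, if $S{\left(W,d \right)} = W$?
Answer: $- \frac{1571357}{21250} \approx -73.946$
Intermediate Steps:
$\frac{11700 - 10557}{5116 + 16134} + S{\left(-74,-17 \right)} = \frac{11700 - 10557}{5116 + 16134} - 74 = \frac{1143}{21250} - 74 = - \frac{1571357}{21250}$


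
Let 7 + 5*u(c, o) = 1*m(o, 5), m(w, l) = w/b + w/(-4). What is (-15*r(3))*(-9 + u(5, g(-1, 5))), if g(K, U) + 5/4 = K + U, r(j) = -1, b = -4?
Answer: -1281/8 ≈ -160.13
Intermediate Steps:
g(K, U) = -5/4 + K + U (g(K, U) = -5/4 + (K + U) = -5/4 + K + U)
m(w, l) = -w/2 (m(w, l) = w/(-4) + w/(-4) = w*(-1/4) + w*(-1/4) = -w/4 - w/4 = -w/2)
u(c, o) = -7/5 - o/10 (u(c, o) = -7/5 + (1*(-o/2))/5 = -7/5 + (-o/2)/5 = -7/5 - o/10)
(-15*r(3))*(-9 + u(5, g(-1, 5))) = (-15*(-1))*(-9 + (-7/5 - (-5/4 - 1 + 5)/10)) = 15*(-9 + (-7/5 - 1/10*11/4)) = 15*(-9 + (-7/5 - 11/40)) = 15*(-9 - 67/40) = 15*(-427/40) = -1281/8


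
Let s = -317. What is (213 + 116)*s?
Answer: -104293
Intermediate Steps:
(213 + 116)*s = (213 + 116)*(-317) = 329*(-317) = -104293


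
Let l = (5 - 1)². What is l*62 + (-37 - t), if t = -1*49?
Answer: 1004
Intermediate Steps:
t = -49
l = 16 (l = 4² = 16)
l*62 + (-37 - t) = 16*62 + (-37 - 1*(-49)) = 992 + (-37 + 49) = 992 + 12 = 1004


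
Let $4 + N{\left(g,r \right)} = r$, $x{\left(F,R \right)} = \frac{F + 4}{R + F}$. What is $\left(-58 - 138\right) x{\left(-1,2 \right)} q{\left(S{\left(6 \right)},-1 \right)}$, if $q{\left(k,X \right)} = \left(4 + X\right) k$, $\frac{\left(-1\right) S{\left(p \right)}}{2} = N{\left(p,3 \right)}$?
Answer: $-3528$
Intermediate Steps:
$x{\left(F,R \right)} = \frac{4 + F}{F + R}$
$N{\left(g,r \right)} = -4 + r$
$S{\left(p \right)} = 2$ ($S{\left(p \right)} = - 2 \left(-4 + 3\right) = \left(-2\right) \left(-1\right) = 2$)
$q{\left(k,X \right)} = k \left(4 + X\right)$
$\left(-58 - 138\right) x{\left(-1,2 \right)} q{\left(S{\left(6 \right)},-1 \right)} = \left(-58 - 138\right) \frac{4 - 1}{-1 + 2} \cdot 2 \left(4 - 1\right) = - 196 \cdot 1^{-1} \cdot 3 \cdot 2 \cdot 3 = - 196 \cdot 1 \cdot 3 \cdot 6 = - 196 \cdot 3 \cdot 6 = \left(-196\right) 18 = -3528$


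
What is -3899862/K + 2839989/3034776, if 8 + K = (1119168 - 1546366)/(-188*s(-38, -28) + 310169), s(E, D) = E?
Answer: 625912275338207789/1500040208792 ≈ 4.1726e+5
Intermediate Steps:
K = -2965702/317313 (K = -8 + (1119168 - 1546366)/(-188*(-38) + 310169) = -8 - 427198/(7144 + 310169) = -8 - 427198/317313 = -2965702/317313 ≈ -9.3463)
-3899862/K + 2839989/3034776 = -3899862/(-2965702/317313) + 2839989/3034776 = -3899862*(-317313/2965702) + 2839989*(1/3034776) = 618738455403/1482851 + 946663/1011592 = 625912275338207789/1500040208792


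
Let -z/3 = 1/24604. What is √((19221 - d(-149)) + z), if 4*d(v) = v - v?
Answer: √2908890821631/12302 ≈ 138.64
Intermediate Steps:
d(v) = 0 (d(v) = (v - v)/4 = (¼)*0 = 0)
z = -3/24604 ≈ -0.00012193
√((19221 - d(-149)) + z) = √((19221 - 1*0) - 3/24604) = √((19221 + 0) - 3/24604) = √(19221 - 3/24604) = √(472913481/24604) = √2908890821631/12302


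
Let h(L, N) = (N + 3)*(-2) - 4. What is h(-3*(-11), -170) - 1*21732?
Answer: -21402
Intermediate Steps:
h(L, N) = -10 - 2*N (h(L, N) = (3 + N)*(-2) - 4 = (-6 - 2*N) - 4 = -10 - 2*N)
h(-3*(-11), -170) - 1*21732 = (-10 - 2*(-170)) - 1*21732 = (-10 + 340) - 21732 = 330 - 21732 = -21402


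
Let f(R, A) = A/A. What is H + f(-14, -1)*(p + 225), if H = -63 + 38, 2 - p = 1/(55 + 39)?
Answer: 18987/94 ≈ 201.99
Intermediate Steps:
p = 187/94 (p = 2 - 1/(55 + 39) = 2 - 1/94 = 187/94 ≈ 1.9894)
f(R, A) = 1
H = -25
H + f(-14, -1)*(p + 225) = -25 + 1*(187/94 + 225) = -25 + 1*(21337/94) = -25 + 21337/94 = 18987/94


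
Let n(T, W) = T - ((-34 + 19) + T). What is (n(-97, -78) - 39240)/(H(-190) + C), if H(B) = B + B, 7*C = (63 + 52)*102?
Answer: -54915/1814 ≈ -30.273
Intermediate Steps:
n(T, W) = 15 (n(T, W) = T - (-15 + T) = T + (15 - T) = 15)
C = 11730/7 (C = ((63 + 52)*102)/7 = (115*102)/7 = (⅐)*11730 = 11730/7 ≈ 1675.7)
H(B) = 2*B
(n(-97, -78) - 39240)/(H(-190) + C) = (15 - 39240)/(2*(-190) + 11730/7) = -39225/(-380 + 11730/7) = -39225/9070/7 = -39225*7/9070 = -54915/1814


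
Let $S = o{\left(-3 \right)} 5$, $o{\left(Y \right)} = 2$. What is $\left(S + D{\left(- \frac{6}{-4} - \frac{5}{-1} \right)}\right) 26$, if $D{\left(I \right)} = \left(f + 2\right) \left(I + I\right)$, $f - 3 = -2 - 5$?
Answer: $-416$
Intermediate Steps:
$f = -4$ ($f = 3 - 7 = -4$)
$D{\left(I \right)} = - 4 I$ ($D{\left(I \right)} = \left(-4 + 2\right) \left(I + I\right) = - 2 \cdot 2 I = - 4 I$)
$S = 10$ ($S = 2 \cdot 5 = 10$)
$\left(S + D{\left(- \frac{6}{-4} - \frac{5}{-1} \right)}\right) 26 = \left(10 - 4 \left(- \frac{6}{-4} - \frac{5}{-1}\right)\right) 26 = \left(10 - 4 \left(\left(-6\right) \left(- \frac{1}{4}\right) - -5\right)\right) 26 = \left(10 - 4 \left(\frac{3}{2} + 5\right)\right) 26 = \left(10 - 26\right) 26 = \left(-16\right) 26 = -416$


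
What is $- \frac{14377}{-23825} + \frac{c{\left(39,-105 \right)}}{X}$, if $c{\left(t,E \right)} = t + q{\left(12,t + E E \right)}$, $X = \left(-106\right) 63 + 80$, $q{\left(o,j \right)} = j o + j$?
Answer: $- \frac{3332867129}{157197350} \approx -21.202$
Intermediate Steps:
$q{\left(o,j \right)} = j + j o$
$X = -6598$ ($X = -6678 + 80 = -6598$)
$c{\left(t,E \right)} = 13 E^{2} + 14 t$ ($c{\left(t,E \right)} = t + \left(t + E E\right) \left(1 + 12\right) = t + \left(t + E^{2}\right) 13 = t + \left(13 t + 13 E^{2}\right) = 13 E^{2} + 14 t$)
$- \frac{14377}{-23825} + \frac{c{\left(39,-105 \right)}}{X} = - \frac{14377}{-23825} + \frac{13 \left(-105\right)^{2} + 14 \cdot 39}{-6598} = \left(-14377\right) \left(- \frac{1}{23825}\right) + \left(13 \cdot 11025 + 546\right) \left(- \frac{1}{6598}\right) = \frac{14377}{23825} + \left(143325 + 546\right) \left(- \frac{1}{6598}\right) = \frac{14377}{23825} + 143871 \left(- \frac{1}{6598}\right) = \frac{14377}{23825} - \frac{143871}{6598} = - \frac{3332867129}{157197350}$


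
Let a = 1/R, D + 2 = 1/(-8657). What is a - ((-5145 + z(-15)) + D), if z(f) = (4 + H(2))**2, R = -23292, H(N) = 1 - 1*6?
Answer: 1037633505859/201638844 ≈ 5146.0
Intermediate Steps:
D = -17315/8657 (D = -2 + 1/(-8657) = -2 - 1/8657 = -17315/8657 ≈ -2.0001)
H(N) = -5 (H(N) = 1 - 6 = -5)
z(f) = 1 (z(f) = (4 - 5)**2 = (-1)**2 = 1)
a = -1/23292 (a = 1/(-23292) = -1/23292 ≈ -4.2933e-5)
a - ((-5145 + z(-15)) + D) = -1/23292 - ((-5145 + 1) - 17315/8657) = -1/23292 - (-5144 - 17315/8657) = -1/23292 - 1*(-44548923/8657) = -1/23292 + 44548923/8657 = 1037633505859/201638844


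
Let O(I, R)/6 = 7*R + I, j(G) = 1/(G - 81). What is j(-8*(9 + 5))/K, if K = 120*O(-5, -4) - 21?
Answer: 1/4589733 ≈ 2.1788e-7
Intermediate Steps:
j(G) = 1/(-81 + G)
O(I, R) = 6*I + 42*R (O(I, R) = 6*(7*R + I) = 6*(I + 7*R) = 6*I + 42*R)
K = -23781 (K = 120*(6*(-5) + 42*(-4)) - 21 = 120*(-30 - 168) - 21 = 120*(-198) - 21 = -23760 - 21 = -23781)
j(-8*(9 + 5))/K = 1/(-81 - 8*(9 + 5)*(-23781)) = -1/23781/(-81 - 8*14) = -1/23781/(-81 - 112) = -1/23781/(-193) = -1/193*(-1/23781) = 1/4589733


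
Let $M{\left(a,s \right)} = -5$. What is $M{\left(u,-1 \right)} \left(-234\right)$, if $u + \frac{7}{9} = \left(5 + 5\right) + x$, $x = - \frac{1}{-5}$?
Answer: $1170$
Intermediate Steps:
$x = \frac{1}{5}$ ($x = \left(-1\right) \left(- \frac{1}{5}\right) = \frac{1}{5} \approx 0.2$)
$u = \frac{424}{45}$ ($u = - \frac{7}{9} + \left(\left(5 + 5\right) + \frac{1}{5}\right) = - \frac{7}{9} + \left(10 + \frac{1}{5}\right) = - \frac{7}{9} + \frac{51}{5} = \frac{424}{45} \approx 9.4222$)
$M{\left(u,-1 \right)} \left(-234\right) = \left(-5\right) \left(-234\right) = 1170$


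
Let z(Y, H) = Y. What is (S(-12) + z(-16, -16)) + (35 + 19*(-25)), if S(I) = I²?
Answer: -312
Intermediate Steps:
(S(-12) + z(-16, -16)) + (35 + 19*(-25)) = ((-12)² - 16) + (35 + 19*(-25)) = (144 - 16) + (35 - 475) = 128 - 440 = -312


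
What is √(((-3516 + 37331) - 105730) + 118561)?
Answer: √46646 ≈ 215.98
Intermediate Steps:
√(((-3516 + 37331) - 105730) + 118561) = √((33815 - 105730) + 118561) = √(-71915 + 118561) = √46646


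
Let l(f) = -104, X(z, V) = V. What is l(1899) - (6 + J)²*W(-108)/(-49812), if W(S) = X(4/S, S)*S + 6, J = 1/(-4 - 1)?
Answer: -3989891/41510 ≈ -96.119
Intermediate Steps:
J = -⅕ (J = 1/(-5) = -⅕ ≈ -0.20000)
W(S) = 6 + S² (W(S) = S*S + 6 = S² + 6 = 6 + S²)
l(1899) - (6 + J)²*W(-108)/(-49812) = -104 - (6 - ⅕)²*(6 + (-108)²)/(-49812) = -104 - (29/5)²*(6 + 11664)*(-1/49812) = -104 - 841*11670*(-1/49812)/25 = -104 - 841*(-1945)/(25*8302) = -104 - 1*(-327149/41510) = -104 + 327149/41510 = -3989891/41510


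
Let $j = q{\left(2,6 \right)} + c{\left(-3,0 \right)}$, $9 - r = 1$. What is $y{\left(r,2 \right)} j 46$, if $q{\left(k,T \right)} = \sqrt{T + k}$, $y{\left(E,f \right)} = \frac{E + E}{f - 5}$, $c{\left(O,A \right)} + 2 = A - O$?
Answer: $- \frac{736}{3} - \frac{1472 \sqrt{2}}{3} \approx -939.24$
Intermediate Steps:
$r = 8$ ($r = 9 - 1 = 8$)
$c{\left(O,A \right)} = -2 + A - O$ ($c{\left(O,A \right)} = -2 + \left(A - O\right) = -2 + A - O$)
$y{\left(E,f \right)} = \frac{2 E}{-5 + f}$
$j = 1 + 2 \sqrt{2}$ ($j = \sqrt{6 + 2} - -1 = \sqrt{8} + \left(-2 + 0 + 3\right) = 2 \sqrt{2} + 1 = 1 + 2 \sqrt{2} \approx 3.8284$)
$y{\left(r,2 \right)} j 46 = 2 \cdot 8 \frac{1}{-5 + 2} \left(1 + 2 \sqrt{2}\right) 46 = 2 \cdot 8 \frac{1}{-3} \left(1 + 2 \sqrt{2}\right) 46 = 2 \cdot 8 \left(- \frac{1}{3}\right) \left(1 + 2 \sqrt{2}\right) 46 = - \frac{16 \left(1 + 2 \sqrt{2}\right)}{3} \cdot 46 = \left(- \frac{16}{3} - \frac{32 \sqrt{2}}{3}\right) 46 = - \frac{736}{3} - \frac{1472 \sqrt{2}}{3}$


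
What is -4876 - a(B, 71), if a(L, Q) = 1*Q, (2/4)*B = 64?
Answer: -4947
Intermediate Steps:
B = 128 (B = 2*64 = 128)
a(L, Q) = Q
-4876 - a(B, 71) = -4876 - 1*71 = -4876 - 71 = -4947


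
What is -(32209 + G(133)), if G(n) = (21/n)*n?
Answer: -32230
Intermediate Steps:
G(n) = 21
-(32209 + G(133)) = -(32209 + 21) = -1*32230 = -32230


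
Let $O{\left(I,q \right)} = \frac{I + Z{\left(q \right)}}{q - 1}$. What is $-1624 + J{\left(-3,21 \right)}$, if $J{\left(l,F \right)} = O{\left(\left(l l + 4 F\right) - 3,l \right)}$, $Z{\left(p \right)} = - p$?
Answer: $- \frac{6589}{4} \approx -1647.3$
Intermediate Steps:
$O{\left(I,q \right)} = \frac{I - q}{-1 + q}$ ($O{\left(I,q \right)} = \frac{I - q}{q - 1} = \frac{I - q}{-1 + q}$)
$J{\left(l,F \right)} = \frac{-3 + l^{2} - l + 4 F}{-1 + l}$ ($J{\left(l,F \right)} = \frac{\left(\left(l l + 4 F\right) - 3\right) - l}{-1 + l} = \frac{\left(\left(l^{2} + 4 F\right) - 3\right) - l}{-1 + l} = \frac{\left(-3 + l^{2} + 4 F\right) - l}{-1 + l} = \frac{-3 + l^{2} - l + 4 F}{-1 + l}$)
$-1624 + J{\left(-3,21 \right)} = -1624 + \frac{-3 + \left(-3\right)^{2} - -3 + 4 \cdot 21}{-1 - 3} = -1624 + \frac{-3 + 9 + 3 + 84}{-4} = -1624 - \frac{93}{4} = - \frac{6589}{4}$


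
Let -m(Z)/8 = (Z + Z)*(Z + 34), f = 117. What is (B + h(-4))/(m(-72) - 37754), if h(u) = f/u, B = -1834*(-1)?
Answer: -7219/326120 ≈ -0.022136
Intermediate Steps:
B = 1834
h(u) = 117/u
m(Z) = -16*Z*(34 + Z) (m(Z) = -8*(Z + Z)*(Z + 34) = -8*2*Z*(34 + Z) = -16*Z*(34 + Z))
(B + h(-4))/(m(-72) - 37754) = (1834 + 117/(-4))/(-16*(-72)*(34 - 72) - 37754) = (1834 + 117*(-¼))/(-16*(-72)*(-38) - 37754) = (1834 - 117/4)/(-43776 - 37754) = (7219/4)/(-81530) = (7219/4)*(-1/81530) = -7219/326120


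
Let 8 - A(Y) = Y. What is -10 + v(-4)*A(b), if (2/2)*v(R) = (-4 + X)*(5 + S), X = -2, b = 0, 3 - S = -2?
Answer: -490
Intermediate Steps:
S = 5 (S = 3 - 1*(-2) = 3 + 2 = 5)
A(Y) = 8 - Y
v(R) = -60 (v(R) = (-4 - 2)*(5 + 5) = -6*10 = -60)
-10 + v(-4)*A(b) = -10 - 60*(8 - 1*0) = -10 - 60*(8 + 0) = -10 - 60*8 = -10 - 480 = -490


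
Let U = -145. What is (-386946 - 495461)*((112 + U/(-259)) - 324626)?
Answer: 74165409177267/259 ≈ 2.8635e+11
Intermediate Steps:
(-386946 - 495461)*((112 + U/(-259)) - 324626) = (-386946 - 495461)*((112 - 145/(-259)) - 324626) = -882407*((112 - 1/259*(-145)) - 324626) = -882407*((112 + 145/259) - 324626) = -882407*(29153/259 - 324626) = -882407*(-84048981/259) = 74165409177267/259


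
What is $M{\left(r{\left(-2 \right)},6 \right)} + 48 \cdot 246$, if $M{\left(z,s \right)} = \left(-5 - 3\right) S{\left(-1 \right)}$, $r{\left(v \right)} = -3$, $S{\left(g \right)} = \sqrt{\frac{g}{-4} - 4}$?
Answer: $11808 - 4 i \sqrt{15} \approx 11808.0 - 15.492 i$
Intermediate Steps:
$S{\left(g \right)} = \sqrt{-4 - \frac{g}{4}}$ ($S{\left(g \right)} = \sqrt{g \left(- \frac{1}{4}\right) - 4} = \sqrt{- \frac{g}{4} - 4} = \sqrt{-4 - \frac{g}{4}}$)
$M{\left(z,s \right)} = - 4 i \sqrt{15}$ ($M{\left(z,s \right)} = \left(-5 - 3\right) \frac{\sqrt{-16 - -1}}{2} = - 8 \frac{\sqrt{-16 + 1}}{2} = - 8 \frac{\sqrt{-15}}{2} = - 8 \frac{i \sqrt{15}}{2} = - 4 i \sqrt{15}$)
$M{\left(r{\left(-2 \right)},6 \right)} + 48 \cdot 246 = - 4 i \sqrt{15} + 48 \cdot 246 = - 4 i \sqrt{15} + 11808 = 11808 - 4 i \sqrt{15}$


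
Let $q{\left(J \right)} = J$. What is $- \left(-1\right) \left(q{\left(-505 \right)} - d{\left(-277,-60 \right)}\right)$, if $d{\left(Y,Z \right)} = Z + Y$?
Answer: $-168$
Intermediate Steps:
$d{\left(Y,Z \right)} = Y + Z$
$- \left(-1\right) \left(q{\left(-505 \right)} - d{\left(-277,-60 \right)}\right) = - \left(-1\right) \left(-505 - \left(-277 - 60\right)\right) = - \left(-1\right) \left(-505 - -337\right) = - \left(-1\right) \left(-505 + 337\right) = - \left(-1\right) \left(-168\right) = \left(-1\right) 168 = -168$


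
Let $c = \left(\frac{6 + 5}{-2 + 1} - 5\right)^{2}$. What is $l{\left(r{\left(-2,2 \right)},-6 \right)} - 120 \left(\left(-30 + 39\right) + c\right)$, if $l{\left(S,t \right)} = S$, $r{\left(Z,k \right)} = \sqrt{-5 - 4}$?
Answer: $-31800 + 3 i \approx -31800.0 + 3.0 i$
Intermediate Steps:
$r{\left(Z,k \right)} = 3 i$ ($r{\left(Z,k \right)} = \sqrt{-9} = 3 i$)
$c = 256$ ($c = \left(\frac{11}{-1} - 5\right)^{2} = \left(11 \left(-1\right) - 5\right)^{2} = \left(-11 - 5\right)^{2} = \left(-16\right)^{2} = 256$)
$l{\left(r{\left(-2,2 \right)},-6 \right)} - 120 \left(\left(-30 + 39\right) + c\right) = 3 i - 120 \left(\left(-30 + 39\right) + 256\right) = 3 i - 120 \left(9 + 256\right) = 3 i - 31800 = -31800 + 3 i$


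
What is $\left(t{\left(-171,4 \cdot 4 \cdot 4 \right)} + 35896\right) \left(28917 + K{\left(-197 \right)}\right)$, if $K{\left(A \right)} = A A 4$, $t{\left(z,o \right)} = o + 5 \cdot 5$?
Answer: $6626745705$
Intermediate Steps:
$t{\left(z,o \right)} = 25 + o$ ($t{\left(z,o \right)} = o + 25 = 25 + o$)
$K{\left(A \right)} = 4 A^{2}$ ($K{\left(A \right)} = A^{2} \cdot 4 = 4 A^{2}$)
$\left(t{\left(-171,4 \cdot 4 \cdot 4 \right)} + 35896\right) \left(28917 + K{\left(-197 \right)}\right) = \left(\left(25 + 4 \cdot 4 \cdot 4\right) + 35896\right) \left(28917 + 4 \left(-197\right)^{2}\right) = \left(\left(25 + 16 \cdot 4\right) + 35896\right) \left(28917 + 4 \cdot 38809\right) = \left(\left(25 + 64\right) + 35896\right) \left(28917 + 155236\right) = \left(89 + 35896\right) 184153 = 35985 \cdot 184153 = 6626745705$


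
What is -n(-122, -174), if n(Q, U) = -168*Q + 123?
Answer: -20619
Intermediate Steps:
n(Q, U) = 123 - 168*Q
-n(-122, -174) = -(123 - 168*(-122)) = -(123 + 20496) = -1*20619 = -20619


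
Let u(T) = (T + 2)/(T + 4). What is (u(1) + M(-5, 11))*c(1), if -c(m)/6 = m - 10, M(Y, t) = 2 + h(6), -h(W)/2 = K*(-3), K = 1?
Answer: 2322/5 ≈ 464.40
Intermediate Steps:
u(T) = (2 + T)/(4 + T)
h(W) = 6 (h(W) = -2*(-3) = 6)
M(Y, t) = 8 (M(Y, t) = 2 + 6 = 8)
c(m) = 60 - 6*m (c(m) = -6*(m - 10) = -6*(-10 + m) = 60 - 6*m)
(u(1) + M(-5, 11))*c(1) = ((2 + 1)/(4 + 1) + 8)*(60 - 6*1) = (3/5 + 8)*(60 - 6) = ((⅕)*3 + 8)*54 = (⅗ + 8)*54 = (43/5)*54 = 2322/5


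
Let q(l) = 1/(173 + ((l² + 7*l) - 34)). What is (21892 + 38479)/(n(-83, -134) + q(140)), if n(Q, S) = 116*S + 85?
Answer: -1250826749/320295020 ≈ -3.9052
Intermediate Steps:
n(Q, S) = 85 + 116*S
q(l) = 1/(139 + l² + 7*l) (q(l) = 1/(173 + (-34 + l² + 7*l)) = 1/(139 + l² + 7*l))
(21892 + 38479)/(n(-83, -134) + q(140)) = (21892 + 38479)/((85 + 116*(-134)) + 1/(139 + 140² + 7*140)) = 60371/((85 - 15544) + 1/(139 + 19600 + 980)) = 60371/(-15459 + 1/20719) = 60371/(-320295020/20719) = 60371*(-20719/320295020) = -1250826749/320295020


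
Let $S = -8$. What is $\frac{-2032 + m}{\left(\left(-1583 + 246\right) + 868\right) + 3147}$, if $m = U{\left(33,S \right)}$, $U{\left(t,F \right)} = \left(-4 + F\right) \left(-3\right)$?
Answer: $- \frac{998}{1339} \approx -0.74533$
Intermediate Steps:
$U{\left(t,F \right)} = 12 - 3 F$
$m = 36$ ($m = 12 - -24 = 12 + 24 = 36$)
$\frac{-2032 + m}{\left(\left(-1583 + 246\right) + 868\right) + 3147} = \frac{-2032 + 36}{\left(\left(-1583 + 246\right) + 868\right) + 3147} = - \frac{1996}{\left(-1337 + 868\right) + 3147} = - \frac{1996}{-469 + 3147} = - \frac{1996}{2678} = \left(-1996\right) \frac{1}{2678} = - \frac{998}{1339}$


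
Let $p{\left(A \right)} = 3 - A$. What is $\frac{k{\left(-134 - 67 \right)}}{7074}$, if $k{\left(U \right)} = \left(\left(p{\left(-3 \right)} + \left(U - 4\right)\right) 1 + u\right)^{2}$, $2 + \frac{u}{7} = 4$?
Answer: $\frac{34225}{7074} \approx 4.8381$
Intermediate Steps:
$u = 14$ ($u = -14 + 7 \cdot 4 = -14 + 28 = 14$)
$k{\left(U \right)} = \left(16 + U\right)^{2}$ ($k{\left(U \right)} = \left(\left(\left(3 - -3\right) + \left(U - 4\right)\right) 1 + 14\right)^{2} = \left(\left(\left(3 + 3\right) + \left(-4 + U\right)\right) 1 + 14\right)^{2} = \left(\left(6 + \left(-4 + U\right)\right) 1 + 14\right)^{2} = \left(\left(2 + U\right) 1 + 14\right)^{2} = \left(\left(2 + U\right) + 14\right)^{2} = \left(16 + U\right)^{2}$)
$\frac{k{\left(-134 - 67 \right)}}{7074} = \frac{\left(16 - 201\right)^{2}}{7074} = \left(16 - 201\right)^{2} \cdot \frac{1}{7074} = \left(-185\right)^{2} \cdot \frac{1}{7074} = 34225 \cdot \frac{1}{7074} = \frac{34225}{7074}$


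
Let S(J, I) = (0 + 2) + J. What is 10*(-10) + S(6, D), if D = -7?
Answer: -92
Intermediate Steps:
S(J, I) = 2 + J
10*(-10) + S(6, D) = 10*(-10) + (2 + 6) = -100 + 8 = -92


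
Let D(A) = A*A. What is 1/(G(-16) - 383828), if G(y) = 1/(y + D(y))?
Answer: -240/92118719 ≈ -2.6053e-6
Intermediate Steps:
D(A) = A²
G(y) = 1/(y + y²)
1/(G(-16) - 383828) = 1/(1/((-16)*(1 - 16)) - 383828) = 1/(-1/16/(-15) - 383828) = 1/(-1/16*(-1/15) - 383828) = 1/(1/240 - 383828) = 1/(-92118719/240) = -240/92118719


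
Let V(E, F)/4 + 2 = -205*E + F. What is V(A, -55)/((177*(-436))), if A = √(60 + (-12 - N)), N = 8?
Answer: 19/6431 + 410*√10/19293 ≈ 0.070157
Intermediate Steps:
A = 2*√10 (A = √(60 + (-12 - 1*8)) = √(60 + (-12 - 8)) = √(60 - 20) = √40 = 2*√10 ≈ 6.3246)
V(E, F) = -8 - 820*E + 4*F (V(E, F) = -8 + 4*(-205*E + F) = -8 + 4*(F - 205*E) = -8 + (-820*E + 4*F) = -8 - 820*E + 4*F)
V(A, -55)/((177*(-436))) = (-8 - 1640*√10 + 4*(-55))/((177*(-436))) = (-8 - 1640*√10 - 220)/(-77172) = (-228 - 1640*√10)*(-1/77172) = 19/6431 + 410*√10/19293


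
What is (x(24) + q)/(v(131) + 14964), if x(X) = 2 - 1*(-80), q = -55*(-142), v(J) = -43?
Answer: 7892/14921 ≈ 0.52892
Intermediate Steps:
q = 7810
x(X) = 82 (x(X) = 2 + 80 = 82)
(x(24) + q)/(v(131) + 14964) = (82 + 7810)/(-43 + 14964) = 7892/14921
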